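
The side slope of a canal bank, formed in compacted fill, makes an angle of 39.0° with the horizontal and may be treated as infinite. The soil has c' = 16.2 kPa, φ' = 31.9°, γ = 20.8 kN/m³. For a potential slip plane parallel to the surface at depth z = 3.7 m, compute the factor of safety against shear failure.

FS = 1.20

For an infinite slope with a slip plane parallel to the surface (no pore pressure): FS = [c' + γz cos²β tanφ'] / [γz sinβ cosβ].
γz = 20.8·3.7 = 76.96 kN/m²
Numerator = 16.2 + 76.96·cos²39.0°·tan31.9° = 16.2 + 76.96·0.6040·0.6224 = 45.132 kPa
Denominator = 76.96·sin39.0°·cos39.0° = 76.96·0.6293·0.7771 = 37.639 kPa
FS = 45.132 / 37.639 = 1.199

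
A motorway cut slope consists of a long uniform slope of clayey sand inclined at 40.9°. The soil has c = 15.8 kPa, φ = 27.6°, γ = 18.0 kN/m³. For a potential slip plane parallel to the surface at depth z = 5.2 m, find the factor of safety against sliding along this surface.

FS = 0.94

For an infinite slope with a slip plane parallel to the surface (no pore pressure): FS = [c + γz cos²β tanφ] / [γz sinβ cosβ].
γz = 18.0·5.2 = 93.60 kN/m²
Numerator = 15.8 + 93.60·cos²40.9°·tan27.6° = 15.8 + 93.60·0.5713·0.5228 = 43.756 kPa
Denominator = 93.60·sin40.9°·cos40.9° = 93.60·0.6547·0.7559 = 46.322 kPa
FS = 43.756 / 46.322 = 0.945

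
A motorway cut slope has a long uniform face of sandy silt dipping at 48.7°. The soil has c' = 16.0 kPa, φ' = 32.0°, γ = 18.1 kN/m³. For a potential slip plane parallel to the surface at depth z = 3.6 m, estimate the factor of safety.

For an infinite slope with a slip plane parallel to the surface (no pore pressure): FS = [c' + γz cos²β tanφ'] / [γz sinβ cosβ].
γz = 18.1·3.6 = 65.16 kN/m²
Numerator = 16.0 + 65.16·cos²48.7°·tan32.0° = 16.0 + 65.16·0.4356·0.6249 = 33.736 kPa
Denominator = 65.16·sin48.7°·cos48.7° = 65.16·0.7513·0.6600 = 32.309 kPa
FS = 33.736 / 32.309 = 1.044

FS = 1.04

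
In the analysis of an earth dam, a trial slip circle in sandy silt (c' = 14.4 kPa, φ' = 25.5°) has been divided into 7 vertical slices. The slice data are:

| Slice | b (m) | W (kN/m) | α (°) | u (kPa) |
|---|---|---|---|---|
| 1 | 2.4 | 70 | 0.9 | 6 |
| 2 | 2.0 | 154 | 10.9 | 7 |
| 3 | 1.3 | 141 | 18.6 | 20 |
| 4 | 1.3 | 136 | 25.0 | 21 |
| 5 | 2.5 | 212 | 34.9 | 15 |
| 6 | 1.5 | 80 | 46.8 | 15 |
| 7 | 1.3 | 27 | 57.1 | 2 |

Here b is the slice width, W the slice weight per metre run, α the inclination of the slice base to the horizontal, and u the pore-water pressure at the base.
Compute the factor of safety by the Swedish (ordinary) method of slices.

Ordinary method of slices: FS = Σ[c'·Δl_i + (W_i cosα_i − u_i·Δl_i)·tanφ'] / Σ W_i sinα_i, with Δl_i = b_i / cosα_i.
Slice 1: Δl = 2.4/cos0.9° = 2.400 m; N'_1 = 70·cos0.9° − 6·2.400 = 55.6; c'Δl = 34.56; W sinα = 1.1
Slice 2: Δl = 2.0/cos10.9° = 2.037 m; N'_2 = 154·cos10.9° − 7·2.037 = 137.0; c'Δl = 29.33; W sinα = 29.1
Slice 3: Δl = 1.3/cos18.6° = 1.372 m; N'_3 = 141·cos18.6° − 20·1.372 = 106.2; c'Δl = 19.75; W sinα = 45.0
Slice 4: Δl = 1.3/cos25.0° = 1.434 m; N'_4 = 136·cos25.0° − 21·1.434 = 93.1; c'Δl = 20.66; W sinα = 57.5
Slice 5: Δl = 2.5/cos34.9° = 3.048 m; N'_5 = 212·cos34.9° − 15·3.048 = 128.1; c'Δl = 43.89; W sinα = 121.3
Slice 6: Δl = 1.5/cos46.8° = 2.191 m; N'_6 = 80·cos46.8° − 15·2.191 = 21.9; c'Δl = 31.55; W sinα = 58.3
Slice 7: Δl = 1.3/cos57.1° = 2.393 m; N'_7 = 27·cos57.1° − 2·2.393 = 9.9; c'Δl = 34.46; W sinα = 22.7
Σc'Δl = 214.2 kN/m; ΣN' = 551.8 kN/m; ΣW sinα = 335.0 kN/m
Resisting = 214.2 + 551.8·tan25.5° = 214.2 + 263.2 = 477.4 kN/m
FS = 477.4 / 335.0 = 1.425

FS = 1.43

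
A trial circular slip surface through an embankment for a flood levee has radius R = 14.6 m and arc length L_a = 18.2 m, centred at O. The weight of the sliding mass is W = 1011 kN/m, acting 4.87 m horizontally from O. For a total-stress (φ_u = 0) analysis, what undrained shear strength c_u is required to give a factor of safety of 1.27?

c_u = 23.5 kPa

FS = c_u·L_a·R / (W·d), so c_u = FS·W·d / (L_a·R).
c_u = 1.27·1011·4.87 / (18.20·14.6) = 6252.9 / 265.72 = 23.53 kPa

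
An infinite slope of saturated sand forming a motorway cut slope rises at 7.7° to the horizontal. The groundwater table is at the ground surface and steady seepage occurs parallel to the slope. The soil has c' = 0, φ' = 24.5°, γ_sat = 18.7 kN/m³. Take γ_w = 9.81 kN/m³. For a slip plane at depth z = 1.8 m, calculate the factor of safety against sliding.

FS = 1.60

With seepage parallel to the slope and the water table at the surface, the effective normal stress on the slip plane uses the buoyant unit weight γ' = γ_sat − γ_w while the driving shear stress uses γ_sat:
FS = [c' + γ' z cos²β tanφ'] / [γ_sat z sinβ cosβ]
(For c' = 0 this reduces to FS = (γ'/γ_sat)·tanφ'/tanβ.)
γ' = 18.7 − 9.81 = 8.89 kN/m³
Numerator = 0.0 + 8.89·1.8·cos²7.7°·tan24.5° = 0.0 + 8.89·1.8·0.9820·0.4557 = 7.162 kPa
Denominator = 18.7·1.8·sin7.7°·cos7.7° = 18.7·1.8·0.1340·0.9910 = 4.469 kPa
FS = 7.162 / 4.469 = 1.602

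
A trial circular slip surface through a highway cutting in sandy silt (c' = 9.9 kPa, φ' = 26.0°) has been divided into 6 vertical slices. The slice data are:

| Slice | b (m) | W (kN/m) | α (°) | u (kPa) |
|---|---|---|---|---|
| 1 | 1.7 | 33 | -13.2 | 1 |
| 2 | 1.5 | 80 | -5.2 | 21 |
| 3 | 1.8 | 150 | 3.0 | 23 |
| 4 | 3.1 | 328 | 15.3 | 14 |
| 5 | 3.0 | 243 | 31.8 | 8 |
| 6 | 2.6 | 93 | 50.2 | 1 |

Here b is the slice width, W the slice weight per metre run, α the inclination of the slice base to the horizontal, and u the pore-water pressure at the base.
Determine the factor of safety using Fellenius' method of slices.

FS = 1.77

Ordinary method of slices: FS = Σ[c'·Δl_i + (W_i cosα_i − u_i·Δl_i)·tanφ'] / Σ W_i sinα_i, with Δl_i = b_i / cosα_i.
Slice 1: Δl = 1.7/cos(-13.2°) = 1.746 m; N'_1 = 33·cos(-13.2°) − 1·1.746 = 30.4; c'Δl = 17.29; W sinα = -7.5
Slice 2: Δl = 1.5/cos(-5.2°) = 1.506 m; N'_2 = 80·cos(-5.2°) − 21·1.506 = 48.0; c'Δl = 14.91; W sinα = -7.3
Slice 3: Δl = 1.8/cos3.0° = 1.802 m; N'_3 = 150·cos3.0° − 23·1.802 = 108.3; c'Δl = 17.84; W sinα = 7.9
Slice 4: Δl = 3.1/cos15.3° = 3.214 m; N'_4 = 328·cos15.3° − 14·3.214 = 271.4; c'Δl = 31.82; W sinα = 86.6
Slice 5: Δl = 3.0/cos31.8° = 3.530 m; N'_5 = 243·cos31.8° − 8·3.530 = 178.3; c'Δl = 34.95; W sinα = 128.1
Slice 6: Δl = 2.6/cos50.2° = 4.062 m; N'_6 = 93·cos50.2° − 1·4.062 = 55.5; c'Δl = 40.21; W sinα = 71.5
Σc'Δl = 157.0 kN/m; ΣN' = 691.9 kN/m; ΣW sinα = 279.1 kN/m
Resisting = 157.0 + 691.9·tan26.0° = 157.0 + 337.5 = 494.5 kN/m
FS = 494.5 / 279.1 = 1.772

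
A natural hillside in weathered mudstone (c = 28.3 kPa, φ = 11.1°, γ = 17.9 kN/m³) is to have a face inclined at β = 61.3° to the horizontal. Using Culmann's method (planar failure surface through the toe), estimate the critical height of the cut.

Culmann's analysis gives the critical failure plane at α_cr = (β + φ)/2 = (61.3 + 11.1)/2 = 36.2°, and the critical height
H_c = (4c/γ) · sinβ cosφ / [1 − cos(β − φ)]
    = (4·28.3/17.9) · sin61.3°·cos11.1° / [1 − cos(50.2°)]
    = 6.324 · 0.8771·0.9813 / [1 − 0.6401]
    = 6.324 · 0.8607 / 0.3599
    = 15.12 m

H_c = 15.12 m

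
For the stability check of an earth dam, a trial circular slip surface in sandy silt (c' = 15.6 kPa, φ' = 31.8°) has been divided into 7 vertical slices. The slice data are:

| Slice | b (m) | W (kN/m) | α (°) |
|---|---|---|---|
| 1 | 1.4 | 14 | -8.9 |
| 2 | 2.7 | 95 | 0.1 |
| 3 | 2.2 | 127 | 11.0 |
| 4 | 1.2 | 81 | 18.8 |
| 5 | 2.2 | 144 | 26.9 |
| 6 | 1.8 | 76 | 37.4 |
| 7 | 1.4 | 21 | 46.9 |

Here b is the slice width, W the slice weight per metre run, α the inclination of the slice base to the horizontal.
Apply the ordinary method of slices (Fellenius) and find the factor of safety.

Ordinary method of slices: FS = Σ[c'·Δl_i + (W_i cosα_i)·tanφ'] / Σ W_i sinα_i, with Δl_i = b_i / cosα_i.
Slice 1: Δl = 1.4/cos(-8.9°) = 1.417 m; N'_1 = 14·cos(-8.9°) = 13.8; c'Δl = 22.11; W sinα = -2.2
Slice 2: Δl = 2.7/cos0.1° = 2.700 m; N'_2 = 95·cos0.1° = 95.0; c'Δl = 42.12; W sinα = 0.2
Slice 3: Δl = 2.2/cos11.0° = 2.241 m; N'_3 = 127·cos11.0° = 124.7; c'Δl = 34.96; W sinα = 24.2
Slice 4: Δl = 1.2/cos18.8° = 1.268 m; N'_4 = 81·cos18.8° = 76.7; c'Δl = 19.78; W sinα = 26.1
Slice 5: Δl = 2.2/cos26.9° = 2.467 m; N'_5 = 144·cos26.9° = 128.4; c'Δl = 38.48; W sinα = 65.2
Slice 6: Δl = 1.8/cos37.4° = 2.266 m; N'_6 = 76·cos37.4° = 60.4; c'Δl = 35.35; W sinα = 46.2
Slice 7: Δl = 1.4/cos46.9° = 2.049 m; N'_7 = 21·cos46.9° = 14.3; c'Δl = 31.96; W sinα = 15.3
Σc'Δl = 224.8 kN/m; ΣN' = 513.3 kN/m; ΣW sinα = 175.0 kN/m
Resisting = 224.8 + 513.3·tan31.8° = 224.8 + 318.3 = 543.0 kN/m
FS = 543.0 / 175.0 = 3.103

FS = 3.10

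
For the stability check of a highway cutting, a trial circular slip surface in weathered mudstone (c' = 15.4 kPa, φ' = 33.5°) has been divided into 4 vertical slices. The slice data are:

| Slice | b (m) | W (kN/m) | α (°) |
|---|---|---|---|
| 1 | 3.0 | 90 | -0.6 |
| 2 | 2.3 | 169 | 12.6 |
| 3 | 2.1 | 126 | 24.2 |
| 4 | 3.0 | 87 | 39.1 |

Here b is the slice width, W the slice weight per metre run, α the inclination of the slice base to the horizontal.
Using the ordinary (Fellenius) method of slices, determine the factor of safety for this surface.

Ordinary method of slices: FS = Σ[c'·Δl_i + (W_i cosα_i)·tanφ'] / Σ W_i sinα_i, with Δl_i = b_i / cosα_i.
Slice 1: Δl = 3.0/cos(-0.6°) = 3.000 m; N'_1 = 90·cos(-0.6°) = 90.0; c'Δl = 46.20; W sinα = -0.9
Slice 2: Δl = 2.3/cos12.6° = 2.357 m; N'_2 = 169·cos12.6° = 164.9; c'Δl = 36.29; W sinα = 36.9
Slice 3: Δl = 2.1/cos24.2° = 2.302 m; N'_3 = 126·cos24.2° = 114.9; c'Δl = 35.46; W sinα = 51.7
Slice 4: Δl = 3.0/cos39.1° = 3.866 m; N'_4 = 87·cos39.1° = 67.5; c'Δl = 59.53; W sinα = 54.9
Σc'Δl = 177.5 kN/m; ΣN' = 437.4 kN/m; ΣW sinα = 142.4 kN/m
Resisting = 177.5 + 437.4·tan33.5° = 177.5 + 289.5 = 467.0 kN/m
FS = 467.0 / 142.4 = 3.278

FS = 3.28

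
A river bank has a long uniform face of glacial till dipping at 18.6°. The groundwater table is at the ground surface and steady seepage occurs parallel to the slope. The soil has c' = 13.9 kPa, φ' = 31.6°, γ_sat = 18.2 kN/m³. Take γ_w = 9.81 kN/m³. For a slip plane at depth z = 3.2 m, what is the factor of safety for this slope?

FS = 1.63

With seepage parallel to the slope and the water table at the surface, the effective normal stress on the slip plane uses the buoyant unit weight γ' = γ_sat − γ_w while the driving shear stress uses γ_sat:
FS = [c' + γ' z cos²β tanφ'] / [γ_sat z sinβ cosβ]
γ' = 18.2 − 9.81 = 8.39 kN/m³
Numerator = 13.9 + 8.39·3.2·cos²18.6°·tan31.6° = 13.9 + 8.39·3.2·0.8983·0.6152 = 28.737 kPa
Denominator = 18.2·3.2·sin18.6°·cos18.6° = 18.2·3.2·0.3190·0.9478 = 17.606 kPa
FS = 28.737 / 17.606 = 1.632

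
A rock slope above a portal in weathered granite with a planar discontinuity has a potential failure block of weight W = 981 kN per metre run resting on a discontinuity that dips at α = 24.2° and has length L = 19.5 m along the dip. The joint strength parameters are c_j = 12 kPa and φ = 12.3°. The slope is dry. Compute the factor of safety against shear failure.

Resolving the block weight along and normal to the plane and applying the Mohr–Coulomb strength on the joint:
N' = W cosα = 981·cos24.2° = 894.8 kN/m
Driving force T = W sinα = 981·sin24.2° = 402.1 kN/m
Resisting force R = c_j·L + N'·tanφ = 12·19.5 + 894.8·tan12.3° = 234.0 + 195.1 = 429.1 kN/m
FS = R / T = 429.1 / 402.1 = 1.067

FS = 1.07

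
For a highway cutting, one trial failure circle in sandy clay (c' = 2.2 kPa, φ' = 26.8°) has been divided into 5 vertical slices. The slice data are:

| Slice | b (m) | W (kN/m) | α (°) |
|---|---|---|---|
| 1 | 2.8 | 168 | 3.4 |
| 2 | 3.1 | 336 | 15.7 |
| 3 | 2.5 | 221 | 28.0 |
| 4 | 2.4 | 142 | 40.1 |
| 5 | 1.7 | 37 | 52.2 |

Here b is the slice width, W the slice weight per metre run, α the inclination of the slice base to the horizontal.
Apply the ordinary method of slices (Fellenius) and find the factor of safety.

FS = 1.37

Ordinary method of slices: FS = Σ[c'·Δl_i + (W_i cosα_i)·tanφ'] / Σ W_i sinα_i, with Δl_i = b_i / cosα_i.
Slice 1: Δl = 2.8/cos3.4° = 2.805 m; N'_1 = 168·cos3.4° = 167.7; c'Δl = 6.17; W sinα = 10.0
Slice 2: Δl = 3.1/cos15.7° = 3.220 m; N'_2 = 336·cos15.7° = 323.5; c'Δl = 7.08; W sinα = 90.9
Slice 3: Δl = 2.5/cos28.0° = 2.831 m; N'_3 = 221·cos28.0° = 195.1; c'Δl = 6.23; W sinα = 103.8
Slice 4: Δl = 2.4/cos40.1° = 3.138 m; N'_4 = 142·cos40.1° = 108.6; c'Δl = 6.90; W sinα = 91.5
Slice 5: Δl = 1.7/cos52.2° = 2.774 m; N'_5 = 37·cos52.2° = 22.7; c'Δl = 6.10; W sinα = 29.2
Σc'Δl = 32.5 kN/m; ΣN' = 817.6 kN/m; ΣW sinα = 325.3 kN/m
Resisting = 32.5 + 817.6·tan26.8° = 32.5 + 413.0 = 445.5 kN/m
FS = 445.5 / 325.3 = 1.369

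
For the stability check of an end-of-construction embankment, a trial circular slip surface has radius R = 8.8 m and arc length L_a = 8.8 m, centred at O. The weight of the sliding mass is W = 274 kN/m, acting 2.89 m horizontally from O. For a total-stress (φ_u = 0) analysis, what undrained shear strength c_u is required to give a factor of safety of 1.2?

c_u = 12.3 kPa

FS = c_u·L_a·R / (W·d), so c_u = FS·W·d / (L_a·R).
c_u = 1.2·274·2.89 / (8.80·8.8) = 950.2 / 77.44 = 12.27 kPa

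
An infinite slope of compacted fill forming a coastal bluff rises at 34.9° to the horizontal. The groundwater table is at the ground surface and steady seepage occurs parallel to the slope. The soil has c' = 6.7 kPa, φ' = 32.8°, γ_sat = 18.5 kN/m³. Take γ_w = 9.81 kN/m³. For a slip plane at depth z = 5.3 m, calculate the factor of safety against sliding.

FS = 0.58

With seepage parallel to the slope and the water table at the surface, the effective normal stress on the slip plane uses the buoyant unit weight γ' = γ_sat − γ_w while the driving shear stress uses γ_sat:
FS = [c' + γ' z cos²β tanφ'] / [γ_sat z sinβ cosβ]
γ' = 18.5 − 9.81 = 8.69 kN/m³
Numerator = 6.7 + 8.69·5.3·cos²34.9°·tan32.8° = 6.7 + 8.69·5.3·0.6726·0.6445 = 26.665 kPa
Denominator = 18.5·5.3·sin34.9°·cos34.9° = 18.5·5.3·0.5721·0.8202 = 46.010 kPa
FS = 26.665 / 46.010 = 0.580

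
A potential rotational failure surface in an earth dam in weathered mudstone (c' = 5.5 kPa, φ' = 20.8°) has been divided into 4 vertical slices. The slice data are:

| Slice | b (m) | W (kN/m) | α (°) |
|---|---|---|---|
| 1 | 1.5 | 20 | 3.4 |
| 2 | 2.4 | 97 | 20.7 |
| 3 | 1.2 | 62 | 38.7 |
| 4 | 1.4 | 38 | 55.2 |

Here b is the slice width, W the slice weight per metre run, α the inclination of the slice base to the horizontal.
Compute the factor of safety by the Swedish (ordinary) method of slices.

Ordinary method of slices: FS = Σ[c'·Δl_i + (W_i cosα_i)·tanφ'] / Σ W_i sinα_i, with Δl_i = b_i / cosα_i.
Slice 1: Δl = 1.5/cos3.4° = 1.503 m; N'_1 = 20·cos3.4° = 20.0; c'Δl = 8.26; W sinα = 1.2
Slice 2: Δl = 2.4/cos20.7° = 2.566 m; N'_2 = 97·cos20.7° = 90.7; c'Δl = 14.11; W sinα = 34.3
Slice 3: Δl = 1.2/cos38.7° = 1.538 m; N'_3 = 62·cos38.7° = 48.4; c'Δl = 8.46; W sinα = 38.8
Slice 4: Δl = 1.4/cos55.2° = 2.453 m; N'_4 = 38·cos55.2° = 21.7; c'Δl = 13.49; W sinα = 31.2
Σc'Δl = 44.3 kN/m; ΣN' = 180.8 kN/m; ΣW sinα = 105.4 kN/m
Resisting = 44.3 + 180.8·tan20.8° = 44.3 + 68.7 = 113.0 kN/m
FS = 113.0 / 105.4 = 1.072

FS = 1.07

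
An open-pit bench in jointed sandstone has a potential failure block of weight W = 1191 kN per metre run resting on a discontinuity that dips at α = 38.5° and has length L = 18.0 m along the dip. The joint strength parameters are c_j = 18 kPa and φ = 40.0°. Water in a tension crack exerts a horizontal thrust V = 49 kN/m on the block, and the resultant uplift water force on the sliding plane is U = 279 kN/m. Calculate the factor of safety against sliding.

FS = 1.09

Resolving the block weight along and normal to the plane and applying the Mohr–Coulomb strength on the joint:
N' = W cosα − U − V sinα = 1191·cos38.5° − 279 − 49·sin38.5° = 622.6 kN/m
Driving force T = W sinα + V cosα = 1191·sin38.5° + 49·cos38.5° = 779.8 kN/m
Resisting force R = c_j·L + N'·tanφ = 18·18.0 + 622.6·tan40.0° = 324.0 + 522.4 = 846.4 kN/m
FS = R / T = 846.4 / 779.8 = 1.085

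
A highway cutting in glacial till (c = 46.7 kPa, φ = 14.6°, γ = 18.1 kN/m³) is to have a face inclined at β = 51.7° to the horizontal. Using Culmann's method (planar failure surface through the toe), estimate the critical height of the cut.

Culmann's analysis gives the critical failure plane at α_cr = (β + φ)/2 = (51.7 + 14.6)/2 = 33.1°, and the critical height
H_c = (4c/γ) · sinβ cosφ / [1 − cos(β − φ)]
    = (4·46.7/18.1) · sin51.7°·cos14.6° / [1 − cos(37.1°)]
    = 10.320 · 0.7848·0.9677 / [1 − 0.7976]
    = 10.320 · 0.7594 / 0.2024
    = 38.72 m

H_c = 38.72 m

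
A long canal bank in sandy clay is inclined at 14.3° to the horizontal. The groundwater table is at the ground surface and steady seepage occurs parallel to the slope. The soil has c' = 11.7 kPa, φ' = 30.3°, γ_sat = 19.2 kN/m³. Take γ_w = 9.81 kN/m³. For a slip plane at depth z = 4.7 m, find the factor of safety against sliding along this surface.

FS = 1.66

With seepage parallel to the slope and the water table at the surface, the effective normal stress on the slip plane uses the buoyant unit weight γ' = γ_sat − γ_w while the driving shear stress uses γ_sat:
FS = [c' + γ' z cos²β tanφ'] / [γ_sat z sinβ cosβ]
γ' = 19.2 − 9.81 = 9.39 kN/m³
Numerator = 11.7 + 9.39·4.7·cos²14.3°·tan30.3° = 11.7 + 9.39·4.7·0.9390·0.5844 = 35.916 kPa
Denominator = 19.2·4.7·sin14.3°·cos14.3° = 19.2·4.7·0.2470·0.9690 = 21.599 kPa
FS = 35.916 / 21.599 = 1.663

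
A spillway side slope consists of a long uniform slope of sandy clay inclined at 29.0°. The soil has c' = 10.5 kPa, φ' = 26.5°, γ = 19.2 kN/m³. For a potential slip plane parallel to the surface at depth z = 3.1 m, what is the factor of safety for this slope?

For an infinite slope with a slip plane parallel to the surface (no pore pressure): FS = [c' + γz cos²β tanφ'] / [γz sinβ cosβ].
γz = 19.2·3.1 = 59.52 kN/m²
Numerator = 10.5 + 59.52·cos²29.0°·tan26.5° = 10.5 + 59.52·0.7650·0.4986 = 33.201 kPa
Denominator = 59.52·sin29.0°·cos29.0° = 59.52·0.4848·0.8746 = 25.238 kPa
FS = 33.201 / 25.238 = 1.316

FS = 1.32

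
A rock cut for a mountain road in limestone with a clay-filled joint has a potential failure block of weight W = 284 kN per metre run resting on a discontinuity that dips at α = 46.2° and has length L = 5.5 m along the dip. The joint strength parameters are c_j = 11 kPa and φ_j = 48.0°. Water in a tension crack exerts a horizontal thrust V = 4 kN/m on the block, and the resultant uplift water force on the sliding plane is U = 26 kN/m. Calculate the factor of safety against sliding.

FS = 1.19

Resolving the block weight along and normal to the plane and applying the Mohr–Coulomb strength on the joint:
N' = W cosα − U − V sinα = 284·cos46.2° − 26 − 4·sin46.2° = 167.7 kN/m
Driving force T = W sinα + V cosα = 284·sin46.2° + 4·cos46.2° = 207.7 kN/m
Resisting force R = c_j·L + N'·tanφ_j = 11·5.5 + 167.7·tan48.0° = 60.5 + 186.2 = 246.7 kN/m
FS = R / T = 246.7 / 207.7 = 1.188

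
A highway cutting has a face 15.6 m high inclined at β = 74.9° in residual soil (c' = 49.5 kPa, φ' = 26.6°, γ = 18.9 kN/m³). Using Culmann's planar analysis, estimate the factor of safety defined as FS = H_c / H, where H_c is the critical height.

H_c = (4c'/γ) · sinβ cosφ' / [1 − cos(β − φ')]
    = (4·49.5/18.9) · sin74.9°·cos26.6° / [1 − cos48.3°]
    = 10.476 · 0.8633 / 0.3348 = 27.02 m
FS = H_c / H = 27.02 / 15.6 = 1.732

FS = 1.73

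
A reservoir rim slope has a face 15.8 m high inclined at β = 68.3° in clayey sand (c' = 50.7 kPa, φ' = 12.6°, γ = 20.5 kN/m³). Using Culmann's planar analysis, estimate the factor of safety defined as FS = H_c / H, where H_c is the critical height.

FS = 1.30

H_c = (4c'/γ) · sinβ cosφ' / [1 − cos(β − φ')]
    = (4·50.7/20.5) · sin68.3°·cos12.6° / [1 − cos55.7°]
    = 9.893 · 0.9068 / 0.4365 = 20.55 m
FS = H_c / H = 20.55 / 15.8 = 1.301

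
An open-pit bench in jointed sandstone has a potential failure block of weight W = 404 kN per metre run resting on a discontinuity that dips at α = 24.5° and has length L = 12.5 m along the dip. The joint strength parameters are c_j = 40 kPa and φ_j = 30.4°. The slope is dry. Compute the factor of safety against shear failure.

Resolving the block weight along and normal to the plane and applying the Mohr–Coulomb strength on the joint:
N' = W cosα = 404·cos24.5° = 367.6 kN/m
Driving force T = W sinα = 404·sin24.5° = 167.5 kN/m
Resisting force R = c_j·L + N'·tanφ_j = 40·12.5 + 367.6·tan30.4° = 500.0 + 215.7 = 715.7 kN/m
FS = R / T = 715.7 / 167.5 = 4.272

FS = 4.27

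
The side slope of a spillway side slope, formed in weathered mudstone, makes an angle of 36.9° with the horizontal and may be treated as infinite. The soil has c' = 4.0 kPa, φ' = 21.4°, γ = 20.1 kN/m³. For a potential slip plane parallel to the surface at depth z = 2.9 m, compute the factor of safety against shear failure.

FS = 0.66

For an infinite slope with a slip plane parallel to the surface (no pore pressure): FS = [c' + γz cos²β tanφ'] / [γz sinβ cosβ].
γz = 20.1·2.9 = 58.29 kN/m²
Numerator = 4.0 + 58.29·cos²36.9°·tan21.4° = 4.0 + 58.29·0.6395·0.3919 = 18.608 kPa
Denominator = 58.29·sin36.9°·cos36.9° = 58.29·0.6004·0.7997 = 27.988 kPa
FS = 18.608 / 27.988 = 0.665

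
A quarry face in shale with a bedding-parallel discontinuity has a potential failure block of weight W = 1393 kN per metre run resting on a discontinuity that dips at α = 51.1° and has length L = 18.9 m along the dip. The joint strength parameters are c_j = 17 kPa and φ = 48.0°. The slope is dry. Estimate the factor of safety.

FS = 1.19

Resolving the block weight along and normal to the plane and applying the Mohr–Coulomb strength on the joint:
N' = W cosα = 1393·cos51.1° = 874.8 kN/m
Driving force T = W sinα = 1393·sin51.1° = 1084.1 kN/m
Resisting force R = c_j·L + N'·tanφ = 17·18.9 + 874.8·tan48.0° = 321.3 + 971.5 = 1292.8 kN/m
FS = R / T = 1292.8 / 1084.1 = 1.193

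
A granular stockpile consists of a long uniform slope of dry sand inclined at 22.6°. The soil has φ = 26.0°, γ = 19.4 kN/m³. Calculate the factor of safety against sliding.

FS = 1.17

For a dry cohesionless infinite slope the factor of safety is FS = tanφ / tanβ.
FS = tan26.0° / tan22.6° = 0.4877 / 0.4163 = 1.172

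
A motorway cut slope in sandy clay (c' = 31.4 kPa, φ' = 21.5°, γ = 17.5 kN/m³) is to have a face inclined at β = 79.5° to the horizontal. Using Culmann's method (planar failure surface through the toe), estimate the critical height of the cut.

H_c = 13.97 m

Culmann's analysis gives the critical failure plane at α_cr = (β + φ')/2 = (79.5 + 21.5)/2 = 50.5°, and the critical height
H_c = (4c'/γ) · sinβ cosφ' / [1 − cos(β − φ')]
    = (4·31.4/17.5) · sin79.5°·cos21.5° / [1 − cos(58.0°)]
    = 7.177 · 0.9833·0.9304 / [1 − 0.5299]
    = 7.177 · 0.9148 / 0.4701
    = 13.97 m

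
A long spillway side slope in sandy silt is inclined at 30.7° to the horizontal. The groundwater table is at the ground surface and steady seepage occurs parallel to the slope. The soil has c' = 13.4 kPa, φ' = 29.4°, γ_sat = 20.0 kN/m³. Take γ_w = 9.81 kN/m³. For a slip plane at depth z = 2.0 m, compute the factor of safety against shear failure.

FS = 1.25

With seepage parallel to the slope and the water table at the surface, the effective normal stress on the slip plane uses the buoyant unit weight γ' = γ_sat − γ_w while the driving shear stress uses γ_sat:
FS = [c' + γ' z cos²β tanφ'] / [γ_sat z sinβ cosβ]
γ' = 20.0 − 9.81 = 10.19 kN/m³
Numerator = 13.4 + 10.19·2.0·cos²30.7°·tan29.4° = 13.4 + 10.19·2.0·0.7393·0.5635 = 21.890 kPa
Denominator = 20.0·2.0·sin30.7°·cos30.7° = 20.0·2.0·0.5105·0.8599 = 17.560 kPa
FS = 21.890 / 17.560 = 1.247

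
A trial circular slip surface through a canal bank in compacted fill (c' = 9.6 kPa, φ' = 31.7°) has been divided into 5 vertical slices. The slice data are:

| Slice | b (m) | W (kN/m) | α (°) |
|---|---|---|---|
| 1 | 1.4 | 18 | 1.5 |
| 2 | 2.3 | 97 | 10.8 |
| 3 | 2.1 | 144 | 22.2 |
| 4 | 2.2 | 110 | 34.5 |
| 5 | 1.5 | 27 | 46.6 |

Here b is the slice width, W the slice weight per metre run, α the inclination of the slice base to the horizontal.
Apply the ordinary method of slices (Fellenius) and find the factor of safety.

FS = 2.09

Ordinary method of slices: FS = Σ[c'·Δl_i + (W_i cosα_i)·tanφ'] / Σ W_i sinα_i, with Δl_i = b_i / cosα_i.
Slice 1: Δl = 1.4/cos1.5° = 1.400 m; N'_1 = 18·cos1.5° = 18.0; c'Δl = 13.44; W sinα = 0.5
Slice 2: Δl = 2.3/cos10.8° = 2.341 m; N'_2 = 97·cos10.8° = 95.3; c'Δl = 22.48; W sinα = 18.2
Slice 3: Δl = 2.1/cos22.2° = 2.268 m; N'_3 = 144·cos22.2° = 133.3; c'Δl = 21.77; W sinα = 54.4
Slice 4: Δl = 2.2/cos34.5° = 2.669 m; N'_4 = 110·cos34.5° = 90.7; c'Δl = 25.63; W sinα = 62.3
Slice 5: Δl = 1.5/cos46.6° = 2.183 m; N'_5 = 27·cos46.6° = 18.6; c'Δl = 20.96; W sinα = 19.6
Σc'Δl = 104.3 kN/m; ΣN' = 355.8 kN/m; ΣW sinα = 155.0 kN/m
Resisting = 104.3 + 355.8·tan31.7° = 104.3 + 219.8 = 324.0 kN/m
FS = 324.0 / 155.0 = 2.091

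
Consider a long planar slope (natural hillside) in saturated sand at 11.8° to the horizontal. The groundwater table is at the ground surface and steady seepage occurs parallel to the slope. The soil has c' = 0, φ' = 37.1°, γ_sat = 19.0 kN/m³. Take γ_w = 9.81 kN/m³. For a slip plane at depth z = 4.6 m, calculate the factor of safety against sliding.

FS = 1.75

With seepage parallel to the slope and the water table at the surface, the effective normal stress on the slip plane uses the buoyant unit weight γ' = γ_sat − γ_w while the driving shear stress uses γ_sat:
FS = [c' + γ' z cos²β tanφ'] / [γ_sat z sinβ cosβ]
(For c' = 0 this reduces to FS = (γ'/γ_sat)·tanφ'/tanβ.)
γ' = 19.0 − 9.81 = 9.19 kN/m³
Numerator = 0.0 + 9.19·4.6·cos²11.8°·tan37.1° = 0.0 + 9.19·4.6·0.9582·0.7563 = 30.635 kPa
Denominator = 19.0·4.6·sin11.8°·cos11.8° = 19.0·4.6·0.2045·0.9789 = 17.495 kPa
FS = 30.635 / 17.495 = 1.751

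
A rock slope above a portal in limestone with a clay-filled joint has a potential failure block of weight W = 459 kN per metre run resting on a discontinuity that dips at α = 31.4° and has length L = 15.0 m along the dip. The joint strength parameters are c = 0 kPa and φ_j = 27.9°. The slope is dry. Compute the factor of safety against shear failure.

FS = 0.87

Resolving the block weight along and normal to the plane and applying the Mohr–Coulomb strength on the joint:
N' = W cosα = 459·cos31.4° = 391.8 kN/m
Driving force T = W sinα = 459·sin31.4° = 239.1 kN/m
Resisting force R = c·L + N'·tanφ_j = 0·15.0 + 391.8·tan27.9° = 0.0 + 207.4 = 207.4 kN/m
FS = R / T = 207.4 / 239.1 = 0.867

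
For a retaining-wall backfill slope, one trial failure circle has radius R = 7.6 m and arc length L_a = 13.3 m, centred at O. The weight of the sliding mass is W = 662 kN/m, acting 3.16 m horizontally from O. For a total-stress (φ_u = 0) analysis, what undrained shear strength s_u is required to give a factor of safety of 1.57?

FS = s_u·L_a·R / (W·d), so s_u = FS·W·d / (L_a·R).
s_u = 1.57·662·3.16 / (13.30·7.6) = 3284.3 / 101.08 = 32.49 kPa

s_u = 32.5 kPa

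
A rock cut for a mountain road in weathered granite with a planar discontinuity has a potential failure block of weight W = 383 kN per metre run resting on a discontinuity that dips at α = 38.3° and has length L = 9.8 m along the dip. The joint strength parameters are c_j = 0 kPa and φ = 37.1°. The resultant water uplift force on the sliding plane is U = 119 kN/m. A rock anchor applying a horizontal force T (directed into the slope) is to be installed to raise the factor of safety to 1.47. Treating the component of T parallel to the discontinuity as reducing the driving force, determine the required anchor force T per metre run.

T = 130 kN/m

Resolving forces along and normal to the sliding plane, with the horizontal anchor force T adding T·sinα to the effective normal force and T·cosα acting up the plane against the driving force:
FS = [c_jL + (W cosα − U + T sinα) tanφ] / [W sinα − T cosα]
Without the anchor: N' = 181.6 kN/m, driving T_d = 237.4 kN/m, resisting R = 0·9.8 + 181.6·tan37.1° = 137.3 kN/m, FS = 0.58.
Setting FS = 1.47 and solving for T:
1.47·(237.4 − T cos38.3°) = 137.3 + T sin38.3°·tan37.1°
T·(sin38.3°·tan37.1° + 1.47·cos38.3°) = 1.47·237.4 − 137.3
T·(0.6198·0.7563 + 1.47·0.7848) = 348.9 − 137.3 = 211.6
T·1.6224 = 211.6
T = 130.4 kN/m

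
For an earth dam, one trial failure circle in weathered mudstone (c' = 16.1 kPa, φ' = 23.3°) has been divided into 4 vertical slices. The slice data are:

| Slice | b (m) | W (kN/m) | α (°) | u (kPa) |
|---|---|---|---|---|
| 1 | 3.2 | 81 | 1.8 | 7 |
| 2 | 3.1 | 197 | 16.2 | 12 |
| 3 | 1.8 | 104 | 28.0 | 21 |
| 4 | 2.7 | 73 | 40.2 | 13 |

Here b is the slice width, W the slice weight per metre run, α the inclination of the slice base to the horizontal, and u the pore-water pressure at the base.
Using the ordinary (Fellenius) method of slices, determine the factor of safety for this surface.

Ordinary method of slices: FS = Σ[c'·Δl_i + (W_i cosα_i − u_i·Δl_i)·tanφ'] / Σ W_i sinα_i, with Δl_i = b_i / cosα_i.
Slice 1: Δl = 3.2/cos1.8° = 3.202 m; N'_1 = 81·cos1.8° − 7·3.202 = 58.5; c'Δl = 51.55; W sinα = 2.5
Slice 2: Δl = 3.1/cos16.2° = 3.228 m; N'_2 = 197·cos16.2° − 12·3.228 = 150.4; c'Δl = 51.97; W sinα = 55.0
Slice 3: Δl = 1.8/cos28.0° = 2.039 m; N'_3 = 104·cos28.0° − 21·2.039 = 49.0; c'Δl = 32.82; W sinα = 48.8
Slice 4: Δl = 2.7/cos40.2° = 3.535 m; N'_4 = 73·cos40.2° − 13·3.535 = 9.8; c'Δl = 56.91; W sinα = 47.1
Σc'Δl = 193.3 kN/m; ΣN' = 267.8 kN/m; ΣW sinα = 153.4 kN/m
Resisting = 193.3 + 267.8·tan23.3° = 193.3 + 115.3 = 308.6 kN/m
FS = 308.6 / 153.4 = 2.011

FS = 2.01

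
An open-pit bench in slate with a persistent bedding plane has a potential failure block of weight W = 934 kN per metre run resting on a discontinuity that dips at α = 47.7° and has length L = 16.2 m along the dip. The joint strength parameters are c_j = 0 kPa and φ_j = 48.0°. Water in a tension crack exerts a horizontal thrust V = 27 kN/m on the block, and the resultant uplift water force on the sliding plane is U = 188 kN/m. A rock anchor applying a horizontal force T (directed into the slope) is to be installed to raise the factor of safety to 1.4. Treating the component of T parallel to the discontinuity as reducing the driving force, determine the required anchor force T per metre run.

Resolving forces along and normal to the sliding plane, with the horizontal anchor force T adding T·sinα to the effective normal force and T·cosα acting up the plane against the driving force:
FS = [c_jL + (W cosα − U − V sinα + T sinα) tanφ_j] / [W sinα + V cosα − T cosα]
Without the anchor: N' = 420.6 kN/m, driving T_d = 709.0 kN/m, resisting R = 0·16.2 + 420.6·tan48.0° = 467.1 kN/m, FS = 0.66.
Setting FS = 1.4 and solving for T:
1.4·(709.0 − T cos47.7°) = 467.1 + T sin47.7°·tan48.0°
T·(sin47.7°·tan48.0° + 1.4·cos47.7°) = 1.4·709.0 − 467.1
T·(0.7396·1.1106 + 1.4·0.6730) = 992.6 − 467.1 = 525.4
T·1.7637 = 525.4
T = 297.9 kN/m

T = 298 kN/m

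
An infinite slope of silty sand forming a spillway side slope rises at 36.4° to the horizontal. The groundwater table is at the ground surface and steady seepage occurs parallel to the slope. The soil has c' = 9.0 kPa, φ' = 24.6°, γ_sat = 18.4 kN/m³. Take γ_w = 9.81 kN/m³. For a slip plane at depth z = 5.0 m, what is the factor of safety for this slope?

FS = 0.49

With seepage parallel to the slope and the water table at the surface, the effective normal stress on the slip plane uses the buoyant unit weight γ' = γ_sat − γ_w while the driving shear stress uses γ_sat:
FS = [c' + γ' z cos²β tanφ'] / [γ_sat z sinβ cosβ]
γ' = 18.4 − 9.81 = 8.59 kN/m³
Numerator = 9.0 + 8.59·5.0·cos²36.4°·tan24.6° = 9.0 + 8.59·5.0·0.6479·0.4578 = 21.739 kPa
Denominator = 18.4·5.0·sin36.4°·cos36.4° = 18.4·5.0·0.5934·0.8049 = 43.943 kPa
FS = 21.739 / 43.943 = 0.495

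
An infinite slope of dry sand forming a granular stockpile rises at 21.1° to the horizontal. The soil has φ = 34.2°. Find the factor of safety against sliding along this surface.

For a dry cohesionless infinite slope the factor of safety is FS = tanφ / tanβ.
FS = tan34.2° / tan21.1° = 0.6796 / 0.3859 = 1.761

FS = 1.76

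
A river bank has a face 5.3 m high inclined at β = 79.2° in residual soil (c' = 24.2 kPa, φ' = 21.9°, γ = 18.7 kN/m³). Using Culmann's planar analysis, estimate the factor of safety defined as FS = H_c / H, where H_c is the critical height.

H_c = (4c'/γ) · sinβ cosφ' / [1 − cos(β − φ')]
    = (4·24.2/18.7) · sin79.2°·cos21.9° / [1 − cos57.3°]
    = 5.176 · 0.9114 / 0.4598 = 10.26 m
FS = H_c / H = 10.26 / 5.3 = 1.936

FS = 1.94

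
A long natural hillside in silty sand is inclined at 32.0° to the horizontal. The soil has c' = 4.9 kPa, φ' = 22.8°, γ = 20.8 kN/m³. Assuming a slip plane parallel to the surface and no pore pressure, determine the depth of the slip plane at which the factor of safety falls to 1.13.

z = 1.15 m

Setting FS = 1.13 in FS = [c' + γz cos²β tanφ'] / [γz sinβ cosβ] and solving for z:
z = c' / [γ cosβ (FS·sinβ − cosβ·tanφ')]
  = 4.9 / [20.8·cos32.0°·(1.13·sin32.0° − cos32.0°·tan22.8°)]
  = 4.9 / [20.8·0.8480·(1.13·0.5299 − 0.8480·0.4204)]
  = 4.9 / 4.2744 = 1.146 m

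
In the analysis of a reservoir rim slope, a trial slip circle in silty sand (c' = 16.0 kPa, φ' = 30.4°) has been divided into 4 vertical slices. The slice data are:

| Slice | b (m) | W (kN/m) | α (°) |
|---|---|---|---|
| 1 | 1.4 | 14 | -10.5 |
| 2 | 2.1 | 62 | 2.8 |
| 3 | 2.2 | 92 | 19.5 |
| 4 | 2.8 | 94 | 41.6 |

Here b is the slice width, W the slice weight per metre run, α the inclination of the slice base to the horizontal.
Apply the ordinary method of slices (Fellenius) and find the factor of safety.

Ordinary method of slices: FS = Σ[c'·Δl_i + (W_i cosα_i)·tanφ'] / Σ W_i sinα_i, with Δl_i = b_i / cosα_i.
Slice 1: Δl = 1.4/cos(-10.5°) = 1.424 m; N'_1 = 14·cos(-10.5°) = 13.8; c'Δl = 22.78; W sinα = -2.6
Slice 2: Δl = 2.1/cos2.8° = 2.103 m; N'_2 = 62·cos2.8° = 61.9; c'Δl = 33.64; W sinα = 3.0
Slice 3: Δl = 2.2/cos19.5° = 2.334 m; N'_3 = 92·cos19.5° = 86.7; c'Δl = 37.34; W sinα = 30.7
Slice 4: Δl = 2.8/cos41.6° = 3.744 m; N'_4 = 94·cos41.6° = 70.3; c'Δl = 59.91; W sinα = 62.4
Σc'Δl = 153.7 kN/m; ΣN' = 232.7 kN/m; ΣW sinα = 93.6 kN/m
Resisting = 153.7 + 232.7·tan30.4° = 153.7 + 136.5 = 290.2 kN/m
FS = 290.2 / 93.6 = 3.101

FS = 3.10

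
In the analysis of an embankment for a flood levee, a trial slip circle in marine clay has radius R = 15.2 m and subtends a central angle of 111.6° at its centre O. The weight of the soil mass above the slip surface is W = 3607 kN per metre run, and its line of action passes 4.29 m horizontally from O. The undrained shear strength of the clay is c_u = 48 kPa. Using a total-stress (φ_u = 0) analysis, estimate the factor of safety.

Taking moments about the centre O, the resisting moment is provided by the undrained shear strength acting along the arc:
Arc length L_a = R·θ = 15.2·(111.6°·π/180) = 15.2·1.9478 = 29.61 m
M_R = c_u·L_a·R = 48·29.61·15.2 = 21600.8 kN·m/m
M_D = W·d = 3607·4.29 = 15474.0 kN·m/m
FS = M_R / M_D = 21600.8 / 15474.0 = 1.396

FS = 1.40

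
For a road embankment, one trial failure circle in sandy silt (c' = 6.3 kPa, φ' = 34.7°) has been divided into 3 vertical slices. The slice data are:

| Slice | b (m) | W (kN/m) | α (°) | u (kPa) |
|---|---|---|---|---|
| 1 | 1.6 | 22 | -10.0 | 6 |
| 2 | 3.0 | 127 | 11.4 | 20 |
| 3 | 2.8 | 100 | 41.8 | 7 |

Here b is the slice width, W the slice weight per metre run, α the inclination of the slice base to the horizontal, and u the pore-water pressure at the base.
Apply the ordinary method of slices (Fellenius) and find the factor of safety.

Ordinary method of slices: FS = Σ[c'·Δl_i + (W_i cosα_i − u_i·Δl_i)·tanφ'] / Σ W_i sinα_i, with Δl_i = b_i / cosα_i.
Slice 1: Δl = 1.6/cos(-10.0°) = 1.625 m; N'_1 = 22·cos(-10.0°) − 6·1.625 = 11.9; c'Δl = 10.24; W sinα = -3.8
Slice 2: Δl = 3.0/cos11.4° = 3.060 m; N'_2 = 127·cos11.4° − 20·3.060 = 63.3; c'Δl = 19.28; W sinα = 25.1
Slice 3: Δl = 2.8/cos41.8° = 3.756 m; N'_3 = 100·cos41.8° − 7·3.756 = 48.3; c'Δl = 23.66; W sinα = 66.7
Σc'Δl = 53.2 kN/m; ΣN' = 123.5 kN/m; ΣW sinα = 87.9 kN/m
Resisting = 53.2 + 123.5·tan34.7° = 53.2 + 85.5 = 138.7 kN/m
FS = 138.7 / 87.9 = 1.577

FS = 1.58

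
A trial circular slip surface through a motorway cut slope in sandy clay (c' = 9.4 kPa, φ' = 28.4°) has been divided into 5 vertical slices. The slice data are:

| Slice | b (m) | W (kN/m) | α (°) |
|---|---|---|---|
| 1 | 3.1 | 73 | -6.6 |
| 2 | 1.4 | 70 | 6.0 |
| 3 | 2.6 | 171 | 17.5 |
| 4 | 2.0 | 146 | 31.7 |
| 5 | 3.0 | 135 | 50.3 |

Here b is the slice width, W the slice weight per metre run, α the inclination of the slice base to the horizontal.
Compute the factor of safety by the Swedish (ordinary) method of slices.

FS = 1.79

Ordinary method of slices: FS = Σ[c'·Δl_i + (W_i cosα_i)·tanφ'] / Σ W_i sinα_i, with Δl_i = b_i / cosα_i.
Slice 1: Δl = 3.1/cos(-6.6°) = 3.121 m; N'_1 = 73·cos(-6.6°) = 72.5; c'Δl = 29.33; W sinα = -8.4
Slice 2: Δl = 1.4/cos6.0° = 1.408 m; N'_2 = 70·cos6.0° = 69.6; c'Δl = 13.23; W sinα = 7.3
Slice 3: Δl = 2.6/cos17.5° = 2.726 m; N'_3 = 171·cos17.5° = 163.1; c'Δl = 25.63; W sinα = 51.4
Slice 4: Δl = 2.0/cos31.7° = 2.351 m; N'_4 = 146·cos31.7° = 124.2; c'Δl = 22.10; W sinα = 76.7
Slice 5: Δl = 3.0/cos50.3° = 4.697 m; N'_5 = 135·cos50.3° = 86.2; c'Δl = 44.15; W sinα = 103.9
Σc'Δl = 134.4 kN/m; ΣN' = 515.7 kN/m; ΣW sinα = 230.9 kN/m
Resisting = 134.4 + 515.7·tan28.4° = 134.4 + 278.8 = 413.3 kN/m
FS = 413.3 / 230.9 = 1.790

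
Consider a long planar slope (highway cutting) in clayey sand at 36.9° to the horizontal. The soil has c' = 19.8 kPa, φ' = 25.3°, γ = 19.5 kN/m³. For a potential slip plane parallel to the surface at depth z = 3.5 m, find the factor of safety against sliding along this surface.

For an infinite slope with a slip plane parallel to the surface (no pore pressure): FS = [c' + γz cos²β tanφ'] / [γz sinβ cosβ].
γz = 19.5·3.5 = 68.25 kN/m²
Numerator = 19.8 + 68.25·cos²36.9°·tan25.3° = 19.8 + 68.25·0.6395·0.4727 = 40.431 kPa
Denominator = 68.25·sin36.9°·cos36.9° = 68.25·0.6004·0.7997 = 32.770 kPa
FS = 40.431 / 32.770 = 1.234

FS = 1.23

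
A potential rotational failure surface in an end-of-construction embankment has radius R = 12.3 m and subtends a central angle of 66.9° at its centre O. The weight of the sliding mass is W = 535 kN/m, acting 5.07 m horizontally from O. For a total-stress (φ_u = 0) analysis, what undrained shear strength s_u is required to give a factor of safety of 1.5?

s_u = 23.0 kPa

FS = s_u·L_a·R / (W·d), so s_u = FS·W·d / (L_a·R).
Arc length L_a = R·θ = 12.3·(66.9°·π/180) = 12.3·1.1676 = 14.36 m
s_u = 1.5·535·5.07 / (14.36·12.3) = 4068.7 / 176.65 = 23.03 kPa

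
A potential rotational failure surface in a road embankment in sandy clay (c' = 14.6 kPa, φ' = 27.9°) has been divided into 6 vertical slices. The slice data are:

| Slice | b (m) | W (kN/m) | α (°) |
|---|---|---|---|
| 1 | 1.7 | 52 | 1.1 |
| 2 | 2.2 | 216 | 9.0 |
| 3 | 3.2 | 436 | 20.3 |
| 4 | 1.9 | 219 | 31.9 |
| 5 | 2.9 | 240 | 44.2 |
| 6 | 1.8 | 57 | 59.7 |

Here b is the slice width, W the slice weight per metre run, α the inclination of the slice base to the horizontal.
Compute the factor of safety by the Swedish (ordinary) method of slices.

Ordinary method of slices: FS = Σ[c'·Δl_i + (W_i cosα_i)·tanφ'] / Σ W_i sinα_i, with Δl_i = b_i / cosα_i.
Slice 1: Δl = 1.7/cos1.1° = 1.700 m; N'_1 = 52·cos1.1° = 52.0; c'Δl = 24.82; W sinα = 1.0
Slice 2: Δl = 2.2/cos9.0° = 2.227 m; N'_2 = 216·cos9.0° = 213.3; c'Δl = 32.52; W sinα = 33.8
Slice 3: Δl = 3.2/cos20.3° = 3.412 m; N'_3 = 436·cos20.3° = 408.9; c'Δl = 49.81; W sinα = 151.3
Slice 4: Δl = 1.9/cos31.9° = 2.238 m; N'_4 = 219·cos31.9° = 185.9; c'Δl = 32.67; W sinα = 115.7
Slice 5: Δl = 2.9/cos44.2° = 4.045 m; N'_5 = 240·cos44.2° = 172.1; c'Δl = 59.06; W sinα = 167.3
Slice 6: Δl = 1.8/cos59.7° = 3.568 m; N'_6 = 57·cos59.7° = 28.8; c'Δl = 52.09; W sinα = 49.2
Σc'Δl = 251.0 kN/m; ΣN' = 1061.0 kN/m; ΣW sinα = 518.3 kN/m
Resisting = 251.0 + 1061.0·tan27.9° = 251.0 + 561.8 = 812.7 kN/m
FS = 812.7 / 518.3 = 1.568

FS = 1.57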